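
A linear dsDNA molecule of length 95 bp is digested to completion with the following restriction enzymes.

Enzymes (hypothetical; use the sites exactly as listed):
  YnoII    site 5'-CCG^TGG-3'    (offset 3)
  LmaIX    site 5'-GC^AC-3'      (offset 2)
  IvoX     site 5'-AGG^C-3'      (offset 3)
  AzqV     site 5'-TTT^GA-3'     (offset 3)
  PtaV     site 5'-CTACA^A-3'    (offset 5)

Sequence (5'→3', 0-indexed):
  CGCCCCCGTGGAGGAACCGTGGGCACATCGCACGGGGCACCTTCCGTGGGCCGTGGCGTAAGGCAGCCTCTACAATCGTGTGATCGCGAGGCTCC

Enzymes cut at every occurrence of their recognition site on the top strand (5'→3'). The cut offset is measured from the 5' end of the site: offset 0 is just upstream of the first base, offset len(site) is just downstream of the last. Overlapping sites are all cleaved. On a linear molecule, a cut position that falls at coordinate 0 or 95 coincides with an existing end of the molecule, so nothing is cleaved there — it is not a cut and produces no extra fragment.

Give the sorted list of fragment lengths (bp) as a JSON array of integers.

[4,5,7,7,7,8,8,10,11,11,17]

Site scan:
  YnoII CCGTGG/3: at [5, 16, 43, 50] ⇒ [8, 19, 46, 53]
  LmaIX GCAC/2: at [22, 29, 36] ⇒ [24, 31, 38]
  IvoX AGGC/3: at [60, 88] ⇒ [63, 91]
  AzqV (TTTGA, off=3): no sites
  PtaV CTACAA/5: at [69] ⇒ [74]

Pooled cuts: [8, 19, 24, 31, 38, 46, 53, 63, 74, 91]

Fragment lengths:
  [0,8): 8 bp
  [8,19): 11 bp
  [19,24): 5 bp
  [24,31): 7 bp
  [31,38): 7 bp
  [38,46): 8 bp
  [46,53): 7 bp
  [53,63): 10 bp
  [63,74): 11 bp
  [74,91): 17 bp
  [91,95): 4 bp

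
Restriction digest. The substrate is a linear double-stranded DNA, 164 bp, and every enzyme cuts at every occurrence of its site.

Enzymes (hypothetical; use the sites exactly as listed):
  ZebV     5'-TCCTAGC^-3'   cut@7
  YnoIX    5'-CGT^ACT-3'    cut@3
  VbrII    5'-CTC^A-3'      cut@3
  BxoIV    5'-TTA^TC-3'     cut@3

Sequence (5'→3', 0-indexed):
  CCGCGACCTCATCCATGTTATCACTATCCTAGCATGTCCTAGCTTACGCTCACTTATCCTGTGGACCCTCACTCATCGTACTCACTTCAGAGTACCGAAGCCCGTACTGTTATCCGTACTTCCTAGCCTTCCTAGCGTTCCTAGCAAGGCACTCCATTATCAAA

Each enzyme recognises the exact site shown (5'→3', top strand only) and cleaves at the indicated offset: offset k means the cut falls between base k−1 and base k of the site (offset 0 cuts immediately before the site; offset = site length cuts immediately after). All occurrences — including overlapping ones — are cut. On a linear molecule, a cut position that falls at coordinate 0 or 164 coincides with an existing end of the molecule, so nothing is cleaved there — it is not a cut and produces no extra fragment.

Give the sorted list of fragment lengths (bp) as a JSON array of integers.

Scan for sites:
  ZebV (TCCTAGC, off=7): starts [26, 36, 120, 129, 138] → cuts [33, 43, 127, 136, 145]
  YnoIX (CGTACT, off=3): starts [76, 102, 114] → cuts [79, 105, 117]
  VbrII (CTCA, off=3): starts [7, 48, 67, 71, 80] → cuts [10, 51, 70, 74, 83]
  BxoIV (TTATC, off=3): starts [17, 53, 109, 156] → cuts [20, 56, 112, 159]

Pooled cuts: [10, 20, 33, 43, 51, 56, 70, 74, 79, 83, 105, 112, 117, 127, 136, 145, 159]

Fragment lengths:
  [0,10): 10 bp
  [10,20): 10 bp
  [20,33): 13 bp
  [33,43): 10 bp
  [43,51): 8 bp
  [51,56): 5 bp
  [56,70): 14 bp
  [70,74): 4 bp
  [74,79): 5 bp
  [79,83): 4 bp
  [83,105): 22 bp
  [105,112): 7 bp
  [112,117): 5 bp
  [117,127): 10 bp
  [127,136): 9 bp
  [136,145): 9 bp
  [145,159): 14 bp
  [159,164): 5 bp

[4,4,5,5,5,5,7,8,9,9,10,10,10,10,13,14,14,22]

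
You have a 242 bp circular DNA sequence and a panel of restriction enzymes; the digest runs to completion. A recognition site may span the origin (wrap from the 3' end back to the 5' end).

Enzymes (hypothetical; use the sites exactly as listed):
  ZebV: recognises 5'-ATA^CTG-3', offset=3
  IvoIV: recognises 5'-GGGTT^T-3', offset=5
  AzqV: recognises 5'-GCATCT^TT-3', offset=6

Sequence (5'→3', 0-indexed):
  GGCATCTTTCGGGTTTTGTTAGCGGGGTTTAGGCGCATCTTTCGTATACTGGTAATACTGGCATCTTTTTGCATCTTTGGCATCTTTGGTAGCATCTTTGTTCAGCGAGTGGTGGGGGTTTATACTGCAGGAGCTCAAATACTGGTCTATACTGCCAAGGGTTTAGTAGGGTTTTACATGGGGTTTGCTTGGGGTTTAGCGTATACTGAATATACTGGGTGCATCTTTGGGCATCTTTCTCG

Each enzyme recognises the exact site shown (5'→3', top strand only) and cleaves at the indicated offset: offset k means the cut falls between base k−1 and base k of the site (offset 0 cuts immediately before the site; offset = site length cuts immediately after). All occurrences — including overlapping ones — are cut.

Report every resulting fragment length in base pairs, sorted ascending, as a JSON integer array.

[4,8,8,9,9,9,9,9,10,10,10,10,11,11,12,12,12,12,13,14,17,23]

Site scan:
  ZebV ATACTG/3: at [45, 54, 121, 138, 148, 202, 211] ⇒ [48, 57, 124, 141, 151, 205, 214]
  IvoIV GGGTTT/5: at [10, 24, 115, 158, 168, 180, 191] ⇒ [15, 29, 120, 163, 173, 185, 196]
  AzqV GCATCTTT/6: at [1, 34, 60, 70, 79, 91, 220, 230] ⇒ [7, 40, 66, 76, 85, 97, 226, 236]

Pooled cuts: [7, 15, 29, 40, 48, 57, 66, 76, 85, 97, 120, 124, 141, 151, 163, 173, 185, 196, 205, 214, 226, 236]

Fragments:
  7→15: 8 bp
  15→29: 14 bp
  29→40: 11 bp
  40→48: 8 bp
  48→57: 9 bp
  57→66: 9 bp
  66→76: 10 bp
  76→85: 9 bp
  85→97: 12 bp
  97→120: 23 bp
  120→124: 4 bp
  124→141: 17 bp
  141→151: 10 bp
  151→163: 12 bp
  163→173: 10 bp
  173→185: 12 bp
  185→196: 11 bp
  196→205: 9 bp
  205→214: 9 bp
  214→226: 12 bp
  226→236: 10 bp
  236→7 (wrap): 242-236+7 = 13 bp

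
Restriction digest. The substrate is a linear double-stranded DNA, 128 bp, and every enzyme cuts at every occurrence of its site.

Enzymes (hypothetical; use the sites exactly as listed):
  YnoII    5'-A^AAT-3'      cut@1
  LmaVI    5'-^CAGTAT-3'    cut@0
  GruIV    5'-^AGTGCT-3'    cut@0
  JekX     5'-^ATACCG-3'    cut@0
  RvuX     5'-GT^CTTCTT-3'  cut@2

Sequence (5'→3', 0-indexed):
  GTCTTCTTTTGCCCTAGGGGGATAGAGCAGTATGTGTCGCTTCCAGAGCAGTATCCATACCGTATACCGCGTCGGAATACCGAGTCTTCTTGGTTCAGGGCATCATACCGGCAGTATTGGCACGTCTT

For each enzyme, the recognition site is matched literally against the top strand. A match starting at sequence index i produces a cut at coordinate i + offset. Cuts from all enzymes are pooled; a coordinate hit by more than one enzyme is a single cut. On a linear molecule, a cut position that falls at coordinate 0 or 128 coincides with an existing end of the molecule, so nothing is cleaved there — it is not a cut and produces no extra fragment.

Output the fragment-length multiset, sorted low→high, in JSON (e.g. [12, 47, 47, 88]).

Per-enzyme occurrences:
  YnoII (AAAT, off=1): no sites
  LmaVI CAGTAT/0: at [27, 48, 111] ⇒ [27, 48, 111]
  GruIV (AGTGCT, off=0): no sites
  JekX ATACCG/0: at [56, 63, 76, 104] ⇒ [56, 63, 76, 104]
  RvuX GTCTTCTT/2: at [0, 83] ⇒ [2, 85]

All cut coordinates (distinct, sorted): [2, 27, 48, 56, 63, 76, 85, 104, 111]

Fragment lengths:
  [0,2): 2 bp
  [2,27): 25 bp
  [27,48): 21 bp
  [48,56): 8 bp
  [56,63): 7 bp
  [63,76): 13 bp
  [76,85): 9 bp
  [85,104): 19 bp
  [104,111): 7 bp
  [111,128): 17 bp

[2,7,7,8,9,13,17,19,21,25]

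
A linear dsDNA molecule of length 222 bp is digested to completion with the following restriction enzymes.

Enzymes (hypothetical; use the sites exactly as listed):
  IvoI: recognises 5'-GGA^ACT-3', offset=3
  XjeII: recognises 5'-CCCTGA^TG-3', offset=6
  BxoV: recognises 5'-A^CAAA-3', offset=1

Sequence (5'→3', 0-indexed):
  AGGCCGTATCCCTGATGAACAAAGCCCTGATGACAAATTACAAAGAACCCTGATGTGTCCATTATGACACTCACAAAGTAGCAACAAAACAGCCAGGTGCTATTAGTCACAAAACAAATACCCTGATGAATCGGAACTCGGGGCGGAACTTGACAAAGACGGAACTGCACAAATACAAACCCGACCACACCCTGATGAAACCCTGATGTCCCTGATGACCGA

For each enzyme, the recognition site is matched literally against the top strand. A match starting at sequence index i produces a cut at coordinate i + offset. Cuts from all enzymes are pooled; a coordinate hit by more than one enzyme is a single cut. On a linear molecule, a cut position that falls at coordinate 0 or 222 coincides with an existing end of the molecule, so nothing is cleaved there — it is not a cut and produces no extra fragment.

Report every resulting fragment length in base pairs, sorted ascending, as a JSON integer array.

Site scan:
  IvoI GGAACT/3: at [132, 144, 160] ⇒ [135, 147, 163]
  XjeII CCCTGATG/6: at [9, 24, 47, 120, 189, 200, 209] ⇒ [15, 30, 53, 126, 195, 206, 215]
  BxoV ACAAA/1: at [18, 32, 39, 72, 83, 108, 113, 152, 168, 174] ⇒ [19, 33, 40, 73, 84, 109, 114, 153, 169, 175]

All cut coordinates (distinct, sorted): [15, 19, 30, 33, 40, 53, 73, 84, 109, 114, 126, 135, 147, 153, 163, 169, 175, 195, 206, 215]

Fragment lengths:
  [0,15): 15 bp
  [15,19): 4 bp
  [19,30): 11 bp
  [30,33): 3 bp
  [33,40): 7 bp
  [40,53): 13 bp
  [53,73): 20 bp
  [73,84): 11 bp
  [84,109): 25 bp
  [109,114): 5 bp
  [114,126): 12 bp
  [126,135): 9 bp
  [135,147): 12 bp
  [147,153): 6 bp
  [153,163): 10 bp
  [163,169): 6 bp
  [169,175): 6 bp
  [175,195): 20 bp
  [195,206): 11 bp
  [206,215): 9 bp
  [215,222): 7 bp

[3,4,5,6,6,6,7,7,9,9,10,11,11,11,12,12,13,15,20,20,25]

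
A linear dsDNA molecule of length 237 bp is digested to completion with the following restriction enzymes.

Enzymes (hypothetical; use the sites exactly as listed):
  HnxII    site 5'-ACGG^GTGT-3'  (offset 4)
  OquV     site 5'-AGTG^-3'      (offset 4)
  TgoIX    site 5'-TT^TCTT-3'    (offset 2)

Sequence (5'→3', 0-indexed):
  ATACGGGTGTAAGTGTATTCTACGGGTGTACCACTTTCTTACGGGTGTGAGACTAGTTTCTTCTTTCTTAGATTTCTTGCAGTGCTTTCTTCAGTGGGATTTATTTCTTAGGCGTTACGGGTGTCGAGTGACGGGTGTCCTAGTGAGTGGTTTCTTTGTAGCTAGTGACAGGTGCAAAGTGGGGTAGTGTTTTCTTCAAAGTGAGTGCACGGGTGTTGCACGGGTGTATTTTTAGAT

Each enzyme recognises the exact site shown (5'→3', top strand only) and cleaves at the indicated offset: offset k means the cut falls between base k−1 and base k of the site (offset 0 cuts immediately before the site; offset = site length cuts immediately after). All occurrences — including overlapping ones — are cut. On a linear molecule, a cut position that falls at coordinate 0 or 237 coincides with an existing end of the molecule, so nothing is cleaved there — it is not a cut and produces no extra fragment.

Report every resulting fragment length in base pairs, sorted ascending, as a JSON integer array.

[3,3,3,4,4,4,5,6,7,8,8,9,9,9,9,10,10,10,11,11,11,11,14,14,14,15,15]

Scan for sites:
  HnxII (ACGGGTGT, off=4): starts [2, 21, 40, 116, 130, 208, 219] → cuts [6, 25, 44, 120, 134, 212, 223]
  OquV (AGTG, off=4): starts [11, 80, 92, 126, 141, 145, 163, 177, 185, 199, 203] → cuts [15, 84, 96, 130, 145, 149, 167, 181, 189, 203, 207]
  TgoIX (TTTCTT, off=2): starts [34, 56, 63, 72, 85, 103, 150, 190] → cuts [36, 58, 65, 74, 87, 105, 152, 192]

Pooled cuts: [6, 15, 25, 36, 44, 58, 65, 74, 84, 87, 96, 105, 120, 130, 134, 145, 149, 152, 167, 181, 189, 192, 203, 207, 212, 223]

Fragments:
  [0,6): 6 bp
  [6,15): 9 bp
  [15,25): 10 bp
  [25,36): 11 bp
  [36,44): 8 bp
  [44,58): 14 bp
  [58,65): 7 bp
  [65,74): 9 bp
  [74,84): 10 bp
  [84,87): 3 bp
  [87,96): 9 bp
  [96,105): 9 bp
  [105,120): 15 bp
  [120,130): 10 bp
  [130,134): 4 bp
  [134,145): 11 bp
  [145,149): 4 bp
  [149,152): 3 bp
  [152,167): 15 bp
  [167,181): 14 bp
  [181,189): 8 bp
  [189,192): 3 bp
  [192,203): 11 bp
  [203,207): 4 bp
  [207,212): 5 bp
  [212,223): 11 bp
  [223,237): 14 bp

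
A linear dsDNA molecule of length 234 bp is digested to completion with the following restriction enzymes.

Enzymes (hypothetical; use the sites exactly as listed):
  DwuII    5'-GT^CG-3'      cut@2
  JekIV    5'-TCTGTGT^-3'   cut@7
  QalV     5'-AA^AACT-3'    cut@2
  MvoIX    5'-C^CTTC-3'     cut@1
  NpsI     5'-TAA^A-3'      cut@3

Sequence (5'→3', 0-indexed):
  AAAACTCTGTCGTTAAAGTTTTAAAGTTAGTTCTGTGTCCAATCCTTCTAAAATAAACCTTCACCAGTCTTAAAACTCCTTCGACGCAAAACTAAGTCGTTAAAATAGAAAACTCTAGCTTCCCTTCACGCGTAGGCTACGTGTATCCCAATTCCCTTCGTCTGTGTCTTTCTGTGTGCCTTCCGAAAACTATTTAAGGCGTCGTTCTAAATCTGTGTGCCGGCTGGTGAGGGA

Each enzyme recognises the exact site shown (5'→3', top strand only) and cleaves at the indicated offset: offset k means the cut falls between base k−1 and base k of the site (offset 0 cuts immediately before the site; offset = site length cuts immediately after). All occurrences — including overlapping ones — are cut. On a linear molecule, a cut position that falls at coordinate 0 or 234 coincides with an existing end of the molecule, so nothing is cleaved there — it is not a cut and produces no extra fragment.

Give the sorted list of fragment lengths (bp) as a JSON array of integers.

Per-enzyme occurrences:
  DwuII (GTCG, off=2): starts [8, 95, 200] → cuts [10, 97, 202]
  JekIV (TCTGTGT, off=7): starts [31, 160, 170, 211] → cuts [38, 167, 177, 218]
  QalV (AAAACT, off=2): starts [0, 71, 87, 108, 185] → cuts [2, 73, 89, 110, 187]
  MvoIX (CCTTC, off=1): starts [43, 57, 77, 122, 154, 178] → cuts [44, 58, 78, 123, 155, 179]
  NpsI (TAAA, off=3): starts [13, 21, 48, 53, 70, 100, 207] → cuts [16, 24, 51, 56, 73, 103, 210]

Pooled cuts: [2, 10, 16, 24, 38, 44, 51, 56, 58, 73, 78, 89, 97, 103, 110, 123, 155, 167, 177, 179, 187, 202, 210, 218]

Fragments:
  [0,2): 2 bp
  [2,10): 8 bp
  [10,16): 6 bp
  [16,24): 8 bp
  [24,38): 14 bp
  [38,44): 6 bp
  [44,51): 7 bp
  [51,56): 5 bp
  [56,58): 2 bp
  [58,73): 15 bp
  [73,78): 5 bp
  [78,89): 11 bp
  [89,97): 8 bp
  [97,103): 6 bp
  [103,110): 7 bp
  [110,123): 13 bp
  [123,155): 32 bp
  [155,167): 12 bp
  [167,177): 10 bp
  [177,179): 2 bp
  [179,187): 8 bp
  [187,202): 15 bp
  [202,210): 8 bp
  [210,218): 8 bp
  [218,234): 16 bp

[2,2,2,5,5,6,6,6,7,7,8,8,8,8,8,8,10,11,12,13,14,15,15,16,32]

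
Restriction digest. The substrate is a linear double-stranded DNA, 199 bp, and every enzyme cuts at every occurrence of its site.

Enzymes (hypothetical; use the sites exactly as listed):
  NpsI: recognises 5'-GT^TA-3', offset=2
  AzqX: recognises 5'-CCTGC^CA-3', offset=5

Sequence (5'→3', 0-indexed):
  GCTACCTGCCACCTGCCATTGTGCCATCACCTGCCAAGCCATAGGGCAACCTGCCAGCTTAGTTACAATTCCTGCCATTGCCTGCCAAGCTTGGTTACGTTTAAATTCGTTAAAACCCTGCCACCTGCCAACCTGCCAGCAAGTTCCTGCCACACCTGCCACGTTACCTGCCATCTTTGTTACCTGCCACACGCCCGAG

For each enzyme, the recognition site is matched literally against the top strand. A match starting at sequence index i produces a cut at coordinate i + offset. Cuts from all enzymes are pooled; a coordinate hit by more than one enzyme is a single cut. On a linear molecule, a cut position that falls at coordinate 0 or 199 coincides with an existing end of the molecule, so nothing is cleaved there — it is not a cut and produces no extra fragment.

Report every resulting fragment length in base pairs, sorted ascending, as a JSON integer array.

Site scan:
  NpsI GTTA/2: at [61, 93, 108, 162, 178] ⇒ [63, 95, 110, 164, 180]
  AzqX CCTGCCA/5: at [4, 11, 29, 49, 70, 80, 116, 123, 131, 145, 154, 166, 182] ⇒ [9, 16, 34, 54, 75, 85, 121, 128, 136, 150, 159, 171, 187]

All cut coordinates (distinct, sorted): [9, 16, 34, 54, 63, 75, 85, 95, 110, 121, 128, 136, 150, 159, 164, 171, 180, 187]

Fragments:
  [0,9): 9 bp
  [9,16): 7 bp
  [16,34): 18 bp
  [34,54): 20 bp
  [54,63): 9 bp
  [63,75): 12 bp
  [75,85): 10 bp
  [85,95): 10 bp
  [95,110): 15 bp
  [110,121): 11 bp
  [121,128): 7 bp
  [128,136): 8 bp
  [136,150): 14 bp
  [150,159): 9 bp
  [159,164): 5 bp
  [164,171): 7 bp
  [171,180): 9 bp
  [180,187): 7 bp
  [187,199): 12 bp

[5,7,7,7,7,8,9,9,9,9,10,10,11,12,12,14,15,18,20]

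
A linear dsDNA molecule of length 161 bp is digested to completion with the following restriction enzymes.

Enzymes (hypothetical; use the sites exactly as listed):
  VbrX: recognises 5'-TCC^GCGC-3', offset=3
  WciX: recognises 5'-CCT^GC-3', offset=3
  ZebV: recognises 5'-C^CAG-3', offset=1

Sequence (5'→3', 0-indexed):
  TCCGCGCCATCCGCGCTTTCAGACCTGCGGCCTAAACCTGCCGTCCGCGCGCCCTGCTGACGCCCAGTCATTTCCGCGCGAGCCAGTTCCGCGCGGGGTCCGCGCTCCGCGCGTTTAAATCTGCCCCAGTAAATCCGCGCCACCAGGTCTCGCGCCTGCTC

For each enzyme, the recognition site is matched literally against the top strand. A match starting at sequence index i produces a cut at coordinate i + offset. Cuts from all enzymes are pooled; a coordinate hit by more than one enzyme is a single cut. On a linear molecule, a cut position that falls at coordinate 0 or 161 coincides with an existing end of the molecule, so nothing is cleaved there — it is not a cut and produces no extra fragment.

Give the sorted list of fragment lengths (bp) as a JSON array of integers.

[3,4,7,7,7,7,8,9,9,9,10,11,11,13,14,14,18]

Scan for sites:
  VbrX (TCCGCGC, off=3): starts [0, 9, 43, 72, 87, 98, 105, 133] → cuts [3, 12, 46, 75, 90, 101, 108, 136]
  WciX (CCTGC, off=3): starts [23, 36, 52, 154] → cuts [26, 39, 55, 157]
  ZebV (CCAG, off=1): starts [63, 82, 125, 142] → cuts [64, 83, 126, 143]

Pooled cuts: [3, 12, 26, 39, 46, 55, 64, 75, 83, 90, 101, 108, 126, 136, 143, 157]

Fragment lengths:
  [0,3): 3 bp
  [3,12): 9 bp
  [12,26): 14 bp
  [26,39): 13 bp
  [39,46): 7 bp
  [46,55): 9 bp
  [55,64): 9 bp
  [64,75): 11 bp
  [75,83): 8 bp
  [83,90): 7 bp
  [90,101): 11 bp
  [101,108): 7 bp
  [108,126): 18 bp
  [126,136): 10 bp
  [136,143): 7 bp
  [143,157): 14 bp
  [157,161): 4 bp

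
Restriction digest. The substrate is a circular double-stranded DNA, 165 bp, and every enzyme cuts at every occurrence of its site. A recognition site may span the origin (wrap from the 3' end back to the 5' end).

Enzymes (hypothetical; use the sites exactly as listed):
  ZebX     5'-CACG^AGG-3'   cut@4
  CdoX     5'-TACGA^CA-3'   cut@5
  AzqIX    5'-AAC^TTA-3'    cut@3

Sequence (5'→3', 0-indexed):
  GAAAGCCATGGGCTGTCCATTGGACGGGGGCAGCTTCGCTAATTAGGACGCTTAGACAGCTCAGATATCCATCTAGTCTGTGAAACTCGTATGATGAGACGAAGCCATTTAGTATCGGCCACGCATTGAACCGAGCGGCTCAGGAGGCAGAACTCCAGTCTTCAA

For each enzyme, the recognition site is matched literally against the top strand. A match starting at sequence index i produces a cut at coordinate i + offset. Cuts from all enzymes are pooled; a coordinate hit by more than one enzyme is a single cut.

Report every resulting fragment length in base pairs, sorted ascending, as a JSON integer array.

[165]

Per-enzyme occurrences:
  ZebX (CACGAGG, off=4): no sites
  CdoX (TACGACA, off=5): no sites
  AzqIX (AACTTA, off=3): no sites

All cut coordinates (distinct, sorted): ∅

Fragments:
  no cuts → one circular fragment of 165 bp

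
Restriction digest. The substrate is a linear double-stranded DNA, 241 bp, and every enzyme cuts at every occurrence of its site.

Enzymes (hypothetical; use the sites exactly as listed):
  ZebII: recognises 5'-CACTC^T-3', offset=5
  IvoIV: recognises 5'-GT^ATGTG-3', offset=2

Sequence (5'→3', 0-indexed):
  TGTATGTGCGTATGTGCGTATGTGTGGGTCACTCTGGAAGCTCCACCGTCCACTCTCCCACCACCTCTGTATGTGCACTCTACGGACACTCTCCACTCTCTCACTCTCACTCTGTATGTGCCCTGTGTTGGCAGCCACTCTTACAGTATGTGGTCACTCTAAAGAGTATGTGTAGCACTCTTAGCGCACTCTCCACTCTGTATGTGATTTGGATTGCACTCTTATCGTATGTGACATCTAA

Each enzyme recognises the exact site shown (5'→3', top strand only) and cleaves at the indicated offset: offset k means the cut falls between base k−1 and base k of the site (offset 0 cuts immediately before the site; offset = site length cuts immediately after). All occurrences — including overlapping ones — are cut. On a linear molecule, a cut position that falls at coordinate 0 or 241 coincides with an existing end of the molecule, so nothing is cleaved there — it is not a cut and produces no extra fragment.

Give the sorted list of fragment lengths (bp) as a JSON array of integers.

[3,3,3,6,7,7,7,7,8,8,8,8,10,11,11,12,13,13,15,15,20,21,25]

Site scan:
  ZebII (CACTCT, off=5): starts [29, 50, 75, 86, 93, 101, 107, 135, 154, 175, 186, 193, 216] → cuts [34, 55, 80, 91, 98, 106, 112, 140, 159, 180, 191, 198, 221]
  IvoIV (GTATGTG, off=2): starts [1, 9, 17, 68, 113, 145, 165, 199, 226] → cuts [3, 11, 19, 70, 115, 147, 167, 201, 228]

Pooled cuts: [3, 11, 19, 34, 55, 70, 80, 91, 98, 106, 112, 115, 140, 147, 159, 167, 180, 191, 198, 201, 221, 228]

Fragment lengths:
  [0,3): 3 bp
  [3,11): 8 bp
  [11,19): 8 bp
  [19,34): 15 bp
  [34,55): 21 bp
  [55,70): 15 bp
  [70,80): 10 bp
  [80,91): 11 bp
  [91,98): 7 bp
  [98,106): 8 bp
  [106,112): 6 bp
  [112,115): 3 bp
  [115,140): 25 bp
  [140,147): 7 bp
  [147,159): 12 bp
  [159,167): 8 bp
  [167,180): 13 bp
  [180,191): 11 bp
  [191,198): 7 bp
  [198,201): 3 bp
  [201,221): 20 bp
  [221,228): 7 bp
  [228,241): 13 bp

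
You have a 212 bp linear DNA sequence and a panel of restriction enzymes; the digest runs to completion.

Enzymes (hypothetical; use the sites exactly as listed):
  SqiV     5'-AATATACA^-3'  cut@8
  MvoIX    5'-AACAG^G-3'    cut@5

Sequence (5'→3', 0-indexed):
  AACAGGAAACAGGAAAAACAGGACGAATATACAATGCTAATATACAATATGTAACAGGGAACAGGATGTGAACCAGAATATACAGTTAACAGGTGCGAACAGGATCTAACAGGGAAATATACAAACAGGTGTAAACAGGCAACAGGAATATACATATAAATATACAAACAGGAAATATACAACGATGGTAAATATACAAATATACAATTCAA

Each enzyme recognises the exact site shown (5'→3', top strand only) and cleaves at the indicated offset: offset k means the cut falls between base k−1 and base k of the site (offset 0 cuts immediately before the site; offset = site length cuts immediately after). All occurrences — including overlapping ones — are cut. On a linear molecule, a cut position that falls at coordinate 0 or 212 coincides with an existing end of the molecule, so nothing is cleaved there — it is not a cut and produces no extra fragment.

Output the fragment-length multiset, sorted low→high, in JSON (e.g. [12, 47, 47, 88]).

Site scan:
  SqiV (AATATACA, off=8): starts [25, 38, 76, 115, 146, 158, 173, 190, 198] → cuts [33, 46, 84, 123, 154, 166, 181, 198, 206]
  MvoIX (AACAGG, off=5): starts [0, 7, 16, 52, 59, 87, 97, 107, 123, 133, 140, 166] → cuts [5, 12, 21, 57, 64, 92, 102, 112, 128, 138, 145, 171]

Pooled cuts: [5, 12, 21, 33, 46, 57, 64, 84, 92, 102, 112, 123, 128, 138, 145, 154, 166, 171, 181, 198, 206]

Fragments:
  [0,5): 5 bp
  [5,12): 7 bp
  [12,21): 9 bp
  [21,33): 12 bp
  [33,46): 13 bp
  [46,57): 11 bp
  [57,64): 7 bp
  [64,84): 20 bp
  [84,92): 8 bp
  [92,102): 10 bp
  [102,112): 10 bp
  [112,123): 11 bp
  [123,128): 5 bp
  [128,138): 10 bp
  [138,145): 7 bp
  [145,154): 9 bp
  [154,166): 12 bp
  [166,171): 5 bp
  [171,181): 10 bp
  [181,198): 17 bp
  [198,206): 8 bp
  [206,212): 6 bp

[5,5,5,6,7,7,7,8,8,9,9,10,10,10,10,11,11,12,12,13,17,20]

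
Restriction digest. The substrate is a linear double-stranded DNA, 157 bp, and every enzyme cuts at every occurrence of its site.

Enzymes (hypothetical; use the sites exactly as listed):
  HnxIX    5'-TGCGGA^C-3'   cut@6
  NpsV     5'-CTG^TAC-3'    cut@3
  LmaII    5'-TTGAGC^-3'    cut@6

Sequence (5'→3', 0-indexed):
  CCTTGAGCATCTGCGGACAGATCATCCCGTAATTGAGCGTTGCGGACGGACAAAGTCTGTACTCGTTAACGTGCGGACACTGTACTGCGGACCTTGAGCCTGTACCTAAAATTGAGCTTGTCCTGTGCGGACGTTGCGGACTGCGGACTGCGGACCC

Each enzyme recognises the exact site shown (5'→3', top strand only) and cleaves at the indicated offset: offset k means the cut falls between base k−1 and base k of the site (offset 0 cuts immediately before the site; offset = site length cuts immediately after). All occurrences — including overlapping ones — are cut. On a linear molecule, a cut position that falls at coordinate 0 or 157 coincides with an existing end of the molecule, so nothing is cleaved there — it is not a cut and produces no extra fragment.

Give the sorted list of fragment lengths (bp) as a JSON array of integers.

Site scan:
  HnxIX (TGCGGAC, off=6): starts [11, 40, 71, 85, 125, 134, 141, 148] → cuts [17, 46, 77, 91, 131, 140, 147, 154]
  NpsV (CTGTAC, off=3): starts [56, 79, 99] → cuts [59, 82, 102]
  LmaII (TTGAGC, off=6): starts [2, 32, 93, 111] → cuts [8, 38, 99, 117]

All cut coordinates (distinct, sorted): [8, 17, 38, 46, 59, 77, 82, 91, 99, 102, 117, 131, 140, 147, 154]

Fragments:
  [0,8): 8 bp
  [8,17): 9 bp
  [17,38): 21 bp
  [38,46): 8 bp
  [46,59): 13 bp
  [59,77): 18 bp
  [77,82): 5 bp
  [82,91): 9 bp
  [91,99): 8 bp
  [99,102): 3 bp
  [102,117): 15 bp
  [117,131): 14 bp
  [131,140): 9 bp
  [140,147): 7 bp
  [147,154): 7 bp
  [154,157): 3 bp

[3,3,5,7,7,8,8,8,9,9,9,13,14,15,18,21]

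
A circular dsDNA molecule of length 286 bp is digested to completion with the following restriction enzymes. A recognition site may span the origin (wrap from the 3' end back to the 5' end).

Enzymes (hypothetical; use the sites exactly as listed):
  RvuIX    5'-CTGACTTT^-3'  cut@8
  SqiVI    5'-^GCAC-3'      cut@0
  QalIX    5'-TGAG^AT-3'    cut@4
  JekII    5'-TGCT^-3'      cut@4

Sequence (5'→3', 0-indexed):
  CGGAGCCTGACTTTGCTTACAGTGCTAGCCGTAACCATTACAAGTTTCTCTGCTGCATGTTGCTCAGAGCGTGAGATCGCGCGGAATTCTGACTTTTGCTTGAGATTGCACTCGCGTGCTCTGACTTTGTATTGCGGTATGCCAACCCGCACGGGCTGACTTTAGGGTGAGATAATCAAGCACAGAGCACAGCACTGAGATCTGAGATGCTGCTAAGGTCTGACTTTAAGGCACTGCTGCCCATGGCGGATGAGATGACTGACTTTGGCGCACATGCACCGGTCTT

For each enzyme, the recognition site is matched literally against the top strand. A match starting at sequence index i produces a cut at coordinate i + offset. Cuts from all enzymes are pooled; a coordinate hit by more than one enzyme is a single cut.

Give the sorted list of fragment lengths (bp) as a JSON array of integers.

Per-enzyme occurrences:
  RvuIX (CTGACTTT, off=8): starts [6, 88, 120, 155, 219, 258] → cuts [14, 96, 128, 163, 227, 266]
  SqiVI (GCAC, off=0): starts [107, 148, 179, 186, 191, 230, 269, 275] → cuts [107, 148, 179, 186, 191, 230, 269, 275]
  QalIX (TGAGAT, off=4): starts [71, 100, 167, 195, 202, 250] → cuts [75, 104, 171, 199, 206, 254]
  JekII (TGCT, off=4): starts [13, 22, 50, 60, 96, 116, 207, 210, 234] → cuts [17, 26, 54, 64, 100, 120, 211, 214, 238]

Pooled cuts: [14, 17, 26, 54, 64, 75, 96, 100, 104, 107, 120, 128, 148, 163, 171, 179, 186, 191, 199, 206, 211, 214, 227, 230, 238, 254, 266, 269, 275]

Fragments:
  14→17: 3 bp
  17→26: 9 bp
  26→54: 28 bp
  54→64: 10 bp
  64→75: 11 bp
  75→96: 21 bp
  96→100: 4 bp
  100→104: 4 bp
  104→107: 3 bp
  107→120: 13 bp
  120→128: 8 bp
  128→148: 20 bp
  148→163: 15 bp
  163→171: 8 bp
  171→179: 8 bp
  179→186: 7 bp
  186→191: 5 bp
  191→199: 8 bp
  199→206: 7 bp
  206→211: 5 bp
  211→214: 3 bp
  214→227: 13 bp
  227→230: 3 bp
  230→238: 8 bp
  238→254: 16 bp
  254→266: 12 bp
  266→269: 3 bp
  269→275: 6 bp
  275→14 (wrap): 286-275+14 = 25 bp

[3,3,3,3,3,4,4,5,5,6,7,7,8,8,8,8,8,9,10,11,12,13,13,15,16,20,21,25,28]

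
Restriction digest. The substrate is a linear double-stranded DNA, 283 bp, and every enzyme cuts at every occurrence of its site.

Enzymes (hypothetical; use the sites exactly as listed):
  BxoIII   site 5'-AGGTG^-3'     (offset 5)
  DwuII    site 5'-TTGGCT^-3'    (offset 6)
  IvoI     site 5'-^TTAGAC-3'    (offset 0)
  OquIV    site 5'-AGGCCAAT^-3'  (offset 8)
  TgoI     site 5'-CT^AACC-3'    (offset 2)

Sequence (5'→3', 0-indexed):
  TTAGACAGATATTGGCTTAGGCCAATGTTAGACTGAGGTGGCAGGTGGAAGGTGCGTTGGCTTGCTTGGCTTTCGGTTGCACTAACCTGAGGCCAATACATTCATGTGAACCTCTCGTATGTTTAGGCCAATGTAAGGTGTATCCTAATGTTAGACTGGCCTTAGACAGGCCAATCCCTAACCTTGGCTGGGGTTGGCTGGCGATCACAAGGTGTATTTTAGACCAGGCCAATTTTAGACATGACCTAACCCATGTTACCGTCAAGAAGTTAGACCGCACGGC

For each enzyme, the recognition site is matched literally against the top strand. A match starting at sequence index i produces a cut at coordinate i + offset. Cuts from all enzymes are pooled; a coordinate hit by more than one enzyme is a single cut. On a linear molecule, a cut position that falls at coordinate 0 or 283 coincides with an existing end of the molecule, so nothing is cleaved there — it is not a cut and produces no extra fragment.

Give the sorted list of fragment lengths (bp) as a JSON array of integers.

Per-enzyme occurrences:
  BxoIII (AGGTG, off=5): starts [35, 42, 49, 135, 209] → cuts [40, 47, 54, 140, 214]
  DwuII (TTGGCT, off=6): starts [11, 56, 65, 183, 193] → cuts [17, 62, 71, 189, 199]
  IvoI (TTAGAC, off=0): starts [0, 27, 150, 161, 218, 234, 269] → cuts [27, 150, 161, 218, 234, 269] (position 0 is a terminus of the linear molecule — no cut)
  OquIV (AGGCCAAT, off=8): starts [18, 89, 124, 167, 225] → cuts [26, 97, 132, 175, 233]
  TgoI (CTAACC, off=2): starts [81, 177, 245] → cuts [83, 179, 247]

Pooled cuts: [17, 26, 27, 40, 47, 54, 62, 71, 83, 97, 132, 140, 150, 161, 175, 179, 189, 199, 214, 218, 233, 234, 247, 269]

Fragments:
  [0,17): 17 bp
  [17,26): 9 bp
  [26,27): 1 bp
  [27,40): 13 bp
  [40,47): 7 bp
  [47,54): 7 bp
  [54,62): 8 bp
  [62,71): 9 bp
  [71,83): 12 bp
  [83,97): 14 bp
  [97,132): 35 bp
  [132,140): 8 bp
  [140,150): 10 bp
  [150,161): 11 bp
  [161,175): 14 bp
  [175,179): 4 bp
  [179,189): 10 bp
  [189,199): 10 bp
  [199,214): 15 bp
  [214,218): 4 bp
  [218,233): 15 bp
  [233,234): 1 bp
  [234,247): 13 bp
  [247,269): 22 bp
  [269,283): 14 bp

[1,1,4,4,7,7,8,8,9,9,10,10,10,11,12,13,13,14,14,14,15,15,17,22,35]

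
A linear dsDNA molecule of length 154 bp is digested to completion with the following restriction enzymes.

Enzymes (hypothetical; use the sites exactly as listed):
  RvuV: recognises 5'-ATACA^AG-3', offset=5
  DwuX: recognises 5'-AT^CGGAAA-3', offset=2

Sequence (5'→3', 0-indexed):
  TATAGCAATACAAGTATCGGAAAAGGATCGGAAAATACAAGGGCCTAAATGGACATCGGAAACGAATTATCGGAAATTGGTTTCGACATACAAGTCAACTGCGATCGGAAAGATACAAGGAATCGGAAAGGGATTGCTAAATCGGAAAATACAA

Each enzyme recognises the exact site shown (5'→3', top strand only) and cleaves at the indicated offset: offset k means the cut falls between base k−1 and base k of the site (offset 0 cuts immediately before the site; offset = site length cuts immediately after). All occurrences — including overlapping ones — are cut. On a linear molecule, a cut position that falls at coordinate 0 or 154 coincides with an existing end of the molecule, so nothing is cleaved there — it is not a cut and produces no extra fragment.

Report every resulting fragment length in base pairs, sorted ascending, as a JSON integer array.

[5,6,11,11,12,12,12,13,14,17,19,22]

Per-enzyme occurrences:
  RvuV (ATACAAG, off=5): starts [7, 34, 87, 112] → cuts [12, 39, 92, 117]
  DwuX (ATCGGAAA, off=2): starts [15, 26, 54, 68, 103, 121, 140] → cuts [17, 28, 56, 70, 105, 123, 142]

All cut coordinates (distinct, sorted): [12, 17, 28, 39, 56, 70, 92, 105, 117, 123, 142]

Fragment lengths:
  [0,12): 12 bp
  [12,17): 5 bp
  [17,28): 11 bp
  [28,39): 11 bp
  [39,56): 17 bp
  [56,70): 14 bp
  [70,92): 22 bp
  [92,105): 13 bp
  [105,117): 12 bp
  [117,123): 6 bp
  [123,142): 19 bp
  [142,154): 12 bp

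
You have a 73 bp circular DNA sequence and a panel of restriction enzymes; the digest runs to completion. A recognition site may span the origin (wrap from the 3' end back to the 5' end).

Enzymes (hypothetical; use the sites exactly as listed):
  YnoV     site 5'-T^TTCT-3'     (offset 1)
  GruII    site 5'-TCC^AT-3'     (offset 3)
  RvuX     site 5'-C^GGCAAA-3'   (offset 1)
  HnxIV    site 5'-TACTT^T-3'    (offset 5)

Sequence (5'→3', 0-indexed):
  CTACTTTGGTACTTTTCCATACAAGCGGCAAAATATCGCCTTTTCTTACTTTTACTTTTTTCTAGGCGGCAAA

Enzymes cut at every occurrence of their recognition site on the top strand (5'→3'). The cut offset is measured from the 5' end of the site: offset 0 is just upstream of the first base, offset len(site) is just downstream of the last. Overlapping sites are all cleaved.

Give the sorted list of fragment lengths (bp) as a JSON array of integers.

[2,4,6,8,8,8,9,12,16]

Site scan:
  YnoV TTTCT/1: at [41, 58] ⇒ [42, 59]
  GruII TCCAT/3: at [15] ⇒ [18]
  RvuX CGGCAAA/1: at [25, 66] ⇒ [26, 67]
  HnxIV TACTTT/5: at [1, 9, 46, 52] ⇒ [6, 14, 51, 57]

All cut coordinates (distinct, sorted): [6, 14, 18, 26, 42, 51, 57, 59, 67]

Fragments:
  6→14: 8 bp
  14→18: 4 bp
  18→26: 8 bp
  26→42: 16 bp
  42→51: 9 bp
  51→57: 6 bp
  57→59: 2 bp
  59→67: 8 bp
  67→6 (wrap): 73-67+6 = 12 bp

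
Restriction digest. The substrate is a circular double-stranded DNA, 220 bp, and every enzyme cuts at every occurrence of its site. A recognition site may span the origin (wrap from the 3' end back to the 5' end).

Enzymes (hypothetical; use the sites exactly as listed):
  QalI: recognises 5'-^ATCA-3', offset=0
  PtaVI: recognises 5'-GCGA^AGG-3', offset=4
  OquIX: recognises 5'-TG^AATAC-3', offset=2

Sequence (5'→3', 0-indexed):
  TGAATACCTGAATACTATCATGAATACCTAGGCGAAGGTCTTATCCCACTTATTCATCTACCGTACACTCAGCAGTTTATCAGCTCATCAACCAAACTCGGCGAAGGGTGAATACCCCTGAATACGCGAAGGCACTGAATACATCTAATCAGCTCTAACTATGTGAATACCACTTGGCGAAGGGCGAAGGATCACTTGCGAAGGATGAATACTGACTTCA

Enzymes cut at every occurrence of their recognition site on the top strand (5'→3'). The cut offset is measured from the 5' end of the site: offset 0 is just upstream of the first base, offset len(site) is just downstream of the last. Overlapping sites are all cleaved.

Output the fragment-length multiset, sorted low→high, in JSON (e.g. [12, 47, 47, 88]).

[3,6,6,6,6,7,8,8,8,9,10,10,11,13,15,15,18,18,43]

Site scan:
  QalI (ATCA, off=0): starts [16, 78, 86, 147, 190] → cuts [16, 78, 86, 147, 190]
  PtaVI (GCGAAGG, off=4): starts [31, 100, 125, 176, 183, 197] → cuts [35, 104, 129, 180, 187, 201]
  OquIX (TGAATAC, off=2): starts [0, 8, 20, 108, 118, 135, 163, 205] → cuts [2, 10, 22, 110, 120, 137, 165, 207]

Pooled cuts: [2, 10, 16, 22, 35, 78, 86, 104, 110, 120, 129, 137, 147, 165, 180, 187, 190, 201, 207]

Fragment lengths:
  2→10: 8 bp
  10→16: 6 bp
  16→22: 6 bp
  22→35: 13 bp
  35→78: 43 bp
  78→86: 8 bp
  86→104: 18 bp
  104→110: 6 bp
  110→120: 10 bp
  120→129: 9 bp
  129→137: 8 bp
  137→147: 10 bp
  147→165: 18 bp
  165→180: 15 bp
  180→187: 7 bp
  187→190: 3 bp
  190→201: 11 bp
  201→207: 6 bp
  207→2 (wrap): 220-207+2 = 15 bp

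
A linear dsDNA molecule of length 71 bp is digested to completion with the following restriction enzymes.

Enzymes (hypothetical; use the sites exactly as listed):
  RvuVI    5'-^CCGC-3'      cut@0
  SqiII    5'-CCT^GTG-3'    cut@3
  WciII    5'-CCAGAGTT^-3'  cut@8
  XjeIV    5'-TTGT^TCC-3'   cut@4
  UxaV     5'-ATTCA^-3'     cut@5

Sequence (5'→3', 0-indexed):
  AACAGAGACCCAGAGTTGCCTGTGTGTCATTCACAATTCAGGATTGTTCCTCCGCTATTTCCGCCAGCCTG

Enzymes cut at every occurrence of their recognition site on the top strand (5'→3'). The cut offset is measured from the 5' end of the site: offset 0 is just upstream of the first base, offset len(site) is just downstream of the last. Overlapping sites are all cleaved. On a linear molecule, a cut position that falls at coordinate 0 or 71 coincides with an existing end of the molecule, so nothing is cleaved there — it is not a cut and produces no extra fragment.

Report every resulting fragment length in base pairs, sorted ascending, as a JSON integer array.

Scan for sites:
  RvuVI (CCGC, off=0): starts [51, 60] → cuts [51, 60]
  SqiII (CCTGTG, off=3): starts [18] → cuts [21]
  WciII (CCAGAGTT, off=8): starts [9] → cuts [17]
  XjeIV (TTGTTCC, off=4): starts [43] → cuts [47]
  UxaV (ATTCA, off=5): starts [28, 35] → cuts [33, 40]

Pooled cuts: [17, 21, 33, 40, 47, 51, 60]

Fragments:
  [0,17): 17 bp
  [17,21): 4 bp
  [21,33): 12 bp
  [33,40): 7 bp
  [40,47): 7 bp
  [47,51): 4 bp
  [51,60): 9 bp
  [60,71): 11 bp

[4,4,7,7,9,11,12,17]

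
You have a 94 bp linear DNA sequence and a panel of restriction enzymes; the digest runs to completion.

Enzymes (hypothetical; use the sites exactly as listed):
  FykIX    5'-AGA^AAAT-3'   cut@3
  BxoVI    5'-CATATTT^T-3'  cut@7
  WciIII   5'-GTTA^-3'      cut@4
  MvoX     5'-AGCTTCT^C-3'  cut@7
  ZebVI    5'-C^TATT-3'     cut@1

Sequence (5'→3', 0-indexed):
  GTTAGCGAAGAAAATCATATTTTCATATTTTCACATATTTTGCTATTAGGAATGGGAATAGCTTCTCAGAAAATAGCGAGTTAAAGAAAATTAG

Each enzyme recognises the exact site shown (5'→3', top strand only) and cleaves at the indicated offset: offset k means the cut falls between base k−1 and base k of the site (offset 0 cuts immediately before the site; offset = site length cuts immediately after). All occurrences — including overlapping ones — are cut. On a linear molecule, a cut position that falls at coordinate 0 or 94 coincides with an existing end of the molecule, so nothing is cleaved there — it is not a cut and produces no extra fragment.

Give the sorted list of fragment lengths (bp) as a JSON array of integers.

Scan for sites:
  FykIX AGAAAAT/3: at [8, 67, 84] ⇒ [11, 70, 87]
  BxoVI CATATTTT/7: at [15, 23, 33] ⇒ [22, 30, 40]
  WciIII GTTA/4: at [0, 79] ⇒ [4, 83]
  MvoX AGCTTCTC/7: at [59] ⇒ [66]
  ZebVI CTATT/1: at [42] ⇒ [43]

All cut coordinates (distinct, sorted): [4, 11, 22, 30, 40, 43, 66, 70, 83, 87]

Fragments:
  [0,4): 4 bp
  [4,11): 7 bp
  [11,22): 11 bp
  [22,30): 8 bp
  [30,40): 10 bp
  [40,43): 3 bp
  [43,66): 23 bp
  [66,70): 4 bp
  [70,83): 13 bp
  [83,87): 4 bp
  [87,94): 7 bp

[3,4,4,4,7,7,8,10,11,13,23]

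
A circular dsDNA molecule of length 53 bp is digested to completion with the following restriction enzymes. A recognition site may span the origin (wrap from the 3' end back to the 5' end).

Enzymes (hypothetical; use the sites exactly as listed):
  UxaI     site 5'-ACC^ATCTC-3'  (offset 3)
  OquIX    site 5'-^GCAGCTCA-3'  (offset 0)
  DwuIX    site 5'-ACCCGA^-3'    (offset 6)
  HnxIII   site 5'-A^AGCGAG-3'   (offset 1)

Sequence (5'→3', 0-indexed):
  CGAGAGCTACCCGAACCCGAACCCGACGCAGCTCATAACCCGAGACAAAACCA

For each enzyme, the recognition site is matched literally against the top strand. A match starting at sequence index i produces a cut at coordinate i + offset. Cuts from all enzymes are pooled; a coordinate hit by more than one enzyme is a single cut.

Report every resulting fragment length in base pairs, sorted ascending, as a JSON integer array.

Scan for sites:
  UxaI (ACCATCTC, off=3): no sites
  OquIX GCAGCTCA/0: at [27] ⇒ [27]
  DwuIX ACCCGA/6: at [8, 14, 20, 37] ⇒ [14, 20, 26, 43]
  HnxIII (AAGCGAG, off=1): no sites

All cut coordinates (distinct, sorted): [14, 20, 26, 27, 43]

Fragment lengths:
  14→20: 6 bp
  20→26: 6 bp
  26→27: 1 bp
  27→43: 16 bp
  43→14 (wrap): 53-43+14 = 24 bp

[1,6,6,16,24]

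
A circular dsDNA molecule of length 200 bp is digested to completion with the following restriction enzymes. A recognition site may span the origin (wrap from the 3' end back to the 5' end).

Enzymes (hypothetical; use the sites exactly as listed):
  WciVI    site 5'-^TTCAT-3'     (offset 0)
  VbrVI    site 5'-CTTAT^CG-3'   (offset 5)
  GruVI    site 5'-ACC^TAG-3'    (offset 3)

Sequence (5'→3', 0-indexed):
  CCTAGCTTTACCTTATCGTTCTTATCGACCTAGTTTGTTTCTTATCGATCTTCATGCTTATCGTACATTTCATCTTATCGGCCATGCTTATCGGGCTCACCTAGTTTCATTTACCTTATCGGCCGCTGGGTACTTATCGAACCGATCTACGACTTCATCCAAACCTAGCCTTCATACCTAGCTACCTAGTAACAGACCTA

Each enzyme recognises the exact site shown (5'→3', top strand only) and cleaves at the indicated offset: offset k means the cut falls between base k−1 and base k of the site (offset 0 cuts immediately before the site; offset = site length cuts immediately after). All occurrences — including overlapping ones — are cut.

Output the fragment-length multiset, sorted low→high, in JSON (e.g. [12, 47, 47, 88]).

Site scan:
  WciVI (TTCAT, off=0): starts [50, 68, 105, 153, 170] → cuts [50, 68, 105, 153, 170]
  VbrVI (CTTATCG, off=5): starts [11, 20, 40, 56, 73, 86, 114, 132] → cuts [16, 25, 45, 61, 78, 91, 119, 137]
  GruVI (ACCTAG, off=3): starts [27, 98, 162, 175, 183, 199] → cuts [2, 30, 101, 165, 178, 186]

All cut coordinates (distinct, sorted): [2, 16, 25, 30, 45, 50, 61, 68, 78, 91, 101, 105, 119, 137, 153, 165, 170, 178, 186]

Fragments:
  2→16: 14 bp
  16→25: 9 bp
  25→30: 5 bp
  30→45: 15 bp
  45→50: 5 bp
  50→61: 11 bp
  61→68: 7 bp
  68→78: 10 bp
  78→91: 13 bp
  91→101: 10 bp
  101→105: 4 bp
  105→119: 14 bp
  119→137: 18 bp
  137→153: 16 bp
  153→165: 12 bp
  165→170: 5 bp
  170→178: 8 bp
  178→186: 8 bp
  186→2 (wrap): 200-186+2 = 16 bp

[4,5,5,5,7,8,8,9,10,10,11,12,13,14,14,15,16,16,18]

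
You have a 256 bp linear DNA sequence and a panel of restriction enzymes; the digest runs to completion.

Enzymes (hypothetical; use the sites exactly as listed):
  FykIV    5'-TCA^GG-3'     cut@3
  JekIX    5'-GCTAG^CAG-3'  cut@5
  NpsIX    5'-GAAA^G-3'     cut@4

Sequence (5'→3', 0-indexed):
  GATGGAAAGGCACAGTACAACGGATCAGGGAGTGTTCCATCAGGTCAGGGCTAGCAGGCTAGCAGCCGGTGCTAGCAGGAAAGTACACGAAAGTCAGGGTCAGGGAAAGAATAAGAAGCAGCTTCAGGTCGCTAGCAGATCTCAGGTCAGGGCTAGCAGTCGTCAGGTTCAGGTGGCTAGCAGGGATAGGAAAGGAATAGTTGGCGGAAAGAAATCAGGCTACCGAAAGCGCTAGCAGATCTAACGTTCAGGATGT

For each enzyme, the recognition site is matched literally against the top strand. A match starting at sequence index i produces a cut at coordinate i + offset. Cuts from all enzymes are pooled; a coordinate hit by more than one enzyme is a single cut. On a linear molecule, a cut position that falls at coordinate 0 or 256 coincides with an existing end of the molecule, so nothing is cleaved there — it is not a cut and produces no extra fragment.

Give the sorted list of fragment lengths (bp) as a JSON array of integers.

Scan for sites:
  FykIV (TCAGG, off=3): starts [24, 39, 44, 93, 99, 123, 141, 146, 162, 168, 214, 247] → cuts [27, 42, 47, 96, 102, 126, 144, 149, 165, 171, 217, 250]
  JekIX (GCTAGCAG, off=5): starts [49, 57, 70, 130, 151, 175, 230] → cuts [54, 62, 75, 135, 156, 180, 235]
  NpsIX (GAAAG, off=4): starts [4, 78, 88, 104, 189, 206, 224] → cuts [8, 82, 92, 108, 193, 210, 228]

All cut coordinates (distinct, sorted): [8, 27, 42, 47, 54, 62, 75, 82, 92, 96, 102, 108, 126, 135, 144, 149, 156, 165, 171, 180, 193, 210, 217, 228, 235, 250]

Fragments:
  [0,8): 8 bp
  [8,27): 19 bp
  [27,42): 15 bp
  [42,47): 5 bp
  [47,54): 7 bp
  [54,62): 8 bp
  [62,75): 13 bp
  [75,82): 7 bp
  [82,92): 10 bp
  [92,96): 4 bp
  [96,102): 6 bp
  [102,108): 6 bp
  [108,126): 18 bp
  [126,135): 9 bp
  [135,144): 9 bp
  [144,149): 5 bp
  [149,156): 7 bp
  [156,165): 9 bp
  [165,171): 6 bp
  [171,180): 9 bp
  [180,193): 13 bp
  [193,210): 17 bp
  [210,217): 7 bp
  [217,228): 11 bp
  [228,235): 7 bp
  [235,250): 15 bp
  [250,256): 6 bp

[4,5,5,6,6,6,6,7,7,7,7,7,8,8,9,9,9,9,10,11,13,13,15,15,17,18,19]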